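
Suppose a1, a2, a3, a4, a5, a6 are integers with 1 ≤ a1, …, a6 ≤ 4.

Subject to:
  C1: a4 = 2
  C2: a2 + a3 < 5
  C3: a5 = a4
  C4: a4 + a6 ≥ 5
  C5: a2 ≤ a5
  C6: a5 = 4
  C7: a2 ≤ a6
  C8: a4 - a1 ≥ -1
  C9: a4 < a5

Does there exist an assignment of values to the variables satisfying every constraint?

Constraint 6 fixes a5 = 4 and constraint 1 fixes a4 = 2, but constraint 3 requires a5 = a4. Since 4 ≠ 2, contradiction.

Unsatisfiable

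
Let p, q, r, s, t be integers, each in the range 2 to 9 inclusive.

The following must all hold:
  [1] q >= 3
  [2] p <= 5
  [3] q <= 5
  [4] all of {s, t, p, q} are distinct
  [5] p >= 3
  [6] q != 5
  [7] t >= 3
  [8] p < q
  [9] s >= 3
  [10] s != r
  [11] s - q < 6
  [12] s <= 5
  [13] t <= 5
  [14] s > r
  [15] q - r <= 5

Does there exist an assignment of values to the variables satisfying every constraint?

Unsatisfiable

Constraints 1, 2, 3, 5, 7, 9, 12, and 13 confine each of s, t, p, q to the 3 values {3, …, 5}.
Constraint 4 requires all 4 of them to be distinct, but only 3 values are available — impossible by the pigeonhole principle.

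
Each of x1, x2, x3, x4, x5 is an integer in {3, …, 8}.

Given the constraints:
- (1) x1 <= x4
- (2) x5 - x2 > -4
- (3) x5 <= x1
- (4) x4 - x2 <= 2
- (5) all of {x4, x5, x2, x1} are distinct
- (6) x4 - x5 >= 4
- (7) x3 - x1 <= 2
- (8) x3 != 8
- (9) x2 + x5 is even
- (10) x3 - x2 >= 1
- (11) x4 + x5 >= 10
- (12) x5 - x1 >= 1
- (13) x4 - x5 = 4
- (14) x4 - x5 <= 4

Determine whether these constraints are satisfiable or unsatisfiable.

Constraints 4, 6, 7, 10, and 12 give x5 − x1 ≥ 1, x1 − x3 ≥ -2, x3 − x2 ≥ 1, x2 − x4 ≥ -2, x4 − x5 ≥ 4.
Adding all 5 inequalities: the left sides telescope to 0, and the right sides sum to 1 + (-2) + 1 + (-2) + 4 = 2. So 0 ≥ 2, which is false.

Unsatisfiable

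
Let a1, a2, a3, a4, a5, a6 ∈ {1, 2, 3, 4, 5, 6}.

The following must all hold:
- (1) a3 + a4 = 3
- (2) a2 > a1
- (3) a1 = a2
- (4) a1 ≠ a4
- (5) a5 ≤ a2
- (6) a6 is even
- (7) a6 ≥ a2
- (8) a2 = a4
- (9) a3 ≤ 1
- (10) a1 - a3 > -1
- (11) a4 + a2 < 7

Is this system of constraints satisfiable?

Unsatisfiable

From constraints 3 and 8, a1 = a2 = a4, so a1 = a4. But constraint 4 says a1 ≠ a4. Contradiction.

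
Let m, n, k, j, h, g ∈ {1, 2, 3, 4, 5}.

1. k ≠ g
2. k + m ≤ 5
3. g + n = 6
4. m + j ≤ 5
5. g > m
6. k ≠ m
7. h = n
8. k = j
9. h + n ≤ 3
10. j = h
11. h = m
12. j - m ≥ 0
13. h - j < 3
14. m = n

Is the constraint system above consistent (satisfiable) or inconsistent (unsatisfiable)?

From constraints 8, 10, and 11, k = j = h = m, so k = m. But constraint 6 says k ≠ m. Contradiction.

Unsatisfiable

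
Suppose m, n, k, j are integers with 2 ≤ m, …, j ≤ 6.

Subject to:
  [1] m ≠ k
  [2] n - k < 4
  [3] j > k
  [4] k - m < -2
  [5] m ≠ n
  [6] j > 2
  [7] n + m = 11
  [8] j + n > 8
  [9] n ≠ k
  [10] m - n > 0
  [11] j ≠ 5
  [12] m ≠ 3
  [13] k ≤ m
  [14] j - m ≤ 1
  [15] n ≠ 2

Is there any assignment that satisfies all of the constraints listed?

Take m = 6, n = 5, k = 2, j = 4. Then constraint 2: n - k = 3; constraint 4: k - m = -4; constraint 7: n + m = 11, and every other listed constraint is also met.

Satisfiable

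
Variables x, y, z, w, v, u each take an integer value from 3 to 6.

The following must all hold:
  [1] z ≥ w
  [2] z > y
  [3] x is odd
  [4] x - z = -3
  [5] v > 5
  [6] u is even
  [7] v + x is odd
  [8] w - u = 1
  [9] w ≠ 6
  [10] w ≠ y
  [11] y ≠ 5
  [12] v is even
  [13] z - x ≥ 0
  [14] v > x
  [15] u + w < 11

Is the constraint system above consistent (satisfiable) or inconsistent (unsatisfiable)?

Satisfiable

Take x = 3, y = 4, z = 6, w = 5, v = 6, u = 4. Then constraint 4: x - z = -3; constraint 8: w - u = 1; constraint 13: z - x = 3, and every other listed constraint is also met.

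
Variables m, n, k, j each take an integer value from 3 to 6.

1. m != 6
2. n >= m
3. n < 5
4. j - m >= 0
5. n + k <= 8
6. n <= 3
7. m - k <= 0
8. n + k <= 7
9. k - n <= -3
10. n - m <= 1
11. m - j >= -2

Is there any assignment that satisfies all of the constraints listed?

Constraints 7, 9, and 10 give k − m ≥ 0, m − n ≥ -1, n − k ≥ 3.
Adding all 3 inequalities: the left sides telescope to 0, and the right sides sum to 0 + (-1) + 3 = 2. So 0 ≥ 2, which is false.

Unsatisfiable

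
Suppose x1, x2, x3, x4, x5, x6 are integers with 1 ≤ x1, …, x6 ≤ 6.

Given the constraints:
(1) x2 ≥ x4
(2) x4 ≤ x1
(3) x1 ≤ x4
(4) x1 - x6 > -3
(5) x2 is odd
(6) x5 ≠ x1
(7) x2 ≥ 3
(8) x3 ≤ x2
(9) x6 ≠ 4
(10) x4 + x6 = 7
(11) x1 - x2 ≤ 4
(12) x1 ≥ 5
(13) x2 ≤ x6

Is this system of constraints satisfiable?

Unsatisfiable

From constraints 3 and 12: x4 ≥ x1 ≥ 5. From constraints 7 and 13: x6 ≥ x2 ≥ 3. Hence x4 + x6 ≥ 8. But constraint 10 requires x4 + x6 = 7, and 7 < 8. Contradiction.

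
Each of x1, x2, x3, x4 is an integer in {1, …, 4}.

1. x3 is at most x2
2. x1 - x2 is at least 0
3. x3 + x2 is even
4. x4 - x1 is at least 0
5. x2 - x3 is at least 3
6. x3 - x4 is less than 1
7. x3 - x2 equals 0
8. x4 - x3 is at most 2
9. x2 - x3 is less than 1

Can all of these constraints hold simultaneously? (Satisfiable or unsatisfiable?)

Constraints 2, 4, 5, and 8 give x3 − x4 ≥ -2, x4 − x1 ≥ 0, x1 − x2 ≥ 0, x2 − x3 ≥ 3.
Adding all 4 inequalities: the left sides telescope to 0, and the right sides sum to (-2) + 0 + 0 + 3 = 1. So 0 ≥ 1, which is false.

Unsatisfiable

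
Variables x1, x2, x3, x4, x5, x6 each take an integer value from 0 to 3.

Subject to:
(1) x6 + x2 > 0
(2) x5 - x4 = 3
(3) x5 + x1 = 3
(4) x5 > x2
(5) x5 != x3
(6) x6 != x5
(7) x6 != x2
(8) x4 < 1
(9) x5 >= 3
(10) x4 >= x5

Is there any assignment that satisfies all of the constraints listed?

Unsatisfiable

From constraints 9 and 10: x4 ≥ x5 and x5 ≥ 3, so x4 ≥ 3. From constraint 8: x4 ≤ 0. But 0 < 3, so no value of x4 works.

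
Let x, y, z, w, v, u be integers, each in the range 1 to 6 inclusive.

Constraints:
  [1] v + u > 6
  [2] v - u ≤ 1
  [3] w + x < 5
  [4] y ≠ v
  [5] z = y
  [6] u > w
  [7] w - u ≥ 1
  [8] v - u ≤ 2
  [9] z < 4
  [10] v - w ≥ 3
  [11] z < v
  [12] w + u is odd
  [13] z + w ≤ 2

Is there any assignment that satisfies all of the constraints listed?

Constraints 7, 8, and 10 give u − v ≥ -2, v − w ≥ 3, w − u ≥ 1.
Adding all 3 inequalities: the left sides telescope to 0, and the right sides sum to (-2) + 3 + 1 = 2. So 0 ≥ 2, which is false.

Unsatisfiable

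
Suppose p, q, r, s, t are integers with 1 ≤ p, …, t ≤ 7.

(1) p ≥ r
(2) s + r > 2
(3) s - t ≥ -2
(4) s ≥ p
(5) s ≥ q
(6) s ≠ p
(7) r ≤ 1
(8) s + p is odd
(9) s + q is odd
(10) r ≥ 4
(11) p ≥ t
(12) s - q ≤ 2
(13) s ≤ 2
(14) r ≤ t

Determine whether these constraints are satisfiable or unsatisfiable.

From constraints 1 and 10: p ≥ r and r ≥ 4, so p ≥ 4. From constraints 4 and 13: p ≤ s and s ≤ 2, so p ≤ 2. But 2 < 4, so no value of p works.

Unsatisfiable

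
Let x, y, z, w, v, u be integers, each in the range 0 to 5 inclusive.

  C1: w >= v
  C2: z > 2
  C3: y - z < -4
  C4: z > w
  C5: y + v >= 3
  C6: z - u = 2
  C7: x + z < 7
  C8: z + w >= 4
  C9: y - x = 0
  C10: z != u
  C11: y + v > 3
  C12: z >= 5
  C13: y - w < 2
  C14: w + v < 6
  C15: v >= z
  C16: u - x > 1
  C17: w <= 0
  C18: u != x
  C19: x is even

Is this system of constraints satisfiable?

From constraints 12 and 15: v ≥ z and z ≥ 5, so v ≥ 5. From constraints 1 and 17: v ≤ w and w ≤ 0, so v ≤ 0. But 0 < 5, so no value of v works.

Unsatisfiable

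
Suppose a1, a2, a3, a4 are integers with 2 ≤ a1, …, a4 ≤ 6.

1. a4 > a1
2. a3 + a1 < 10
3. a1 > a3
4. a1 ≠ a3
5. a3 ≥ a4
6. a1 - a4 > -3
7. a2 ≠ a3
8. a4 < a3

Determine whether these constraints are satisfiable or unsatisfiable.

Constraints 1, 3, and 8 give a1 < a4, a4 < a3, a3 < a1. Chaining: a1 < a4 < a3 < a1, which forces a1 < a1 — impossible.

Unsatisfiable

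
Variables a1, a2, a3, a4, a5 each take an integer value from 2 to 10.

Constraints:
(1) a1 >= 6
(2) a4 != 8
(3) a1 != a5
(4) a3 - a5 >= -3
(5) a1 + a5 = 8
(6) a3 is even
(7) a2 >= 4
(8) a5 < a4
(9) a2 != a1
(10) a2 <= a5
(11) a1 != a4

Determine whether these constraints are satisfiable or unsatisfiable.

From constraint 1: a1 ≥ 6. From constraints 7 and 10: a5 ≥ a2 ≥ 4. Hence a1 + a5 ≥ 10. But constraint 5 requires a1 + a5 = 8, and 8 < 10. Contradiction.

Unsatisfiable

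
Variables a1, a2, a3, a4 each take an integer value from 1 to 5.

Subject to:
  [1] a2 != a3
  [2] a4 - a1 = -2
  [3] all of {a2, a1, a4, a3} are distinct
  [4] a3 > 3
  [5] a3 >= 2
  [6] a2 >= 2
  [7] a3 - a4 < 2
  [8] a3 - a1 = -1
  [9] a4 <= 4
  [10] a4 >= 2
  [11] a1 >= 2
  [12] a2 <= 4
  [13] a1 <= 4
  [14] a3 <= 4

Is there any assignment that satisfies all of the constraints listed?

Constraints 5, 6, 9, 10, 11, 12, 13, and 14 confine each of a2, a1, a4, a3 to the 3 values {2, …, 4}.
Constraint 3 requires all 4 of them to be distinct, but only 3 values are available — impossible by the pigeonhole principle.

Unsatisfiable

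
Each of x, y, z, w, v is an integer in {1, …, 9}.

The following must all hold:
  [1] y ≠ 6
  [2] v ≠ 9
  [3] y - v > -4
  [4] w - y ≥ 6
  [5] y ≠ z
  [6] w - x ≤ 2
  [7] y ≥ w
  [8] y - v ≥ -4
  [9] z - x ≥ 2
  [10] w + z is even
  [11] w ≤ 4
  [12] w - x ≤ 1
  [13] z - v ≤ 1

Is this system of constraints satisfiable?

Unsatisfiable

Constraints 4, 6, 8, 9, and 13 give z − x ≥ 2, x − w ≥ -2, w − y ≥ 6, y − v ≥ -4, v − z ≥ -1.
Adding all 5 inequalities: the left sides telescope to 0, and the right sides sum to 2 + (-2) + 6 + (-4) + (-1) = 1. So 0 ≥ 1, which is false.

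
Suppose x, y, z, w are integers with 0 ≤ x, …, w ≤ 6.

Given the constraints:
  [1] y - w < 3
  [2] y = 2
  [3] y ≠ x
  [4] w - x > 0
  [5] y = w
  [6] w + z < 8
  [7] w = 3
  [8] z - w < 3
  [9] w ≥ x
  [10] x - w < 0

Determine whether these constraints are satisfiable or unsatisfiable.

Constraint 2 fixes y = 2 and constraint 7 fixes w = 3, but constraint 5 requires y = w. Since 2 ≠ 3, contradiction.

Unsatisfiable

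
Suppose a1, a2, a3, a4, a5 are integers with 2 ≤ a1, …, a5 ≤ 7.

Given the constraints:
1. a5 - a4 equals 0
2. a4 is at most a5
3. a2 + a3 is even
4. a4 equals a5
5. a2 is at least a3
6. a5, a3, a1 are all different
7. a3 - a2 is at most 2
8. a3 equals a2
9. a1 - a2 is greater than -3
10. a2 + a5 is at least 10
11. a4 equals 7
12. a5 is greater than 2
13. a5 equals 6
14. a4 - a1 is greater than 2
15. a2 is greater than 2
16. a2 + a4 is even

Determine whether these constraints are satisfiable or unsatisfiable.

Unsatisfiable

Constraint 11 fixes a4 = 7 and constraint 13 fixes a5 = 6, but constraint 4 requires a4 = a5. Since 7 ≠ 6, contradiction.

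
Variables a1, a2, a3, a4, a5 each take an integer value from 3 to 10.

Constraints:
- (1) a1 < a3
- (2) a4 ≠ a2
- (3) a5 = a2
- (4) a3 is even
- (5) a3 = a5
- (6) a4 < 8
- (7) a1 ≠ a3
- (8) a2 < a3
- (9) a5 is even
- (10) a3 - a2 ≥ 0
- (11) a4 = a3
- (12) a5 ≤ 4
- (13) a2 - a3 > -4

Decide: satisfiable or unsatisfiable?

From constraints 3, 5, and 11, a4 = a3 = a5 = a2, so a4 = a2. But constraint 2 says a4 ≠ a2. Contradiction.

Unsatisfiable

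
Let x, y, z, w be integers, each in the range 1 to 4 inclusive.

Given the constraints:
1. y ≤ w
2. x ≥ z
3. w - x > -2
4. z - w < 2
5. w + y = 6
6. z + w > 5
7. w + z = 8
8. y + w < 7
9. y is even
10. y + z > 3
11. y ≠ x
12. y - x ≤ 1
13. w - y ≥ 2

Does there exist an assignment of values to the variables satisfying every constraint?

One satisfying assignment is x = 4, y = 2, z = 4, w = 4.
For the less obvious constraints — constraint 3: w - x = 0; constraint 4: z - w = 0; constraint 5: w + y = 6 — and the others hold by inspection.

Satisfiable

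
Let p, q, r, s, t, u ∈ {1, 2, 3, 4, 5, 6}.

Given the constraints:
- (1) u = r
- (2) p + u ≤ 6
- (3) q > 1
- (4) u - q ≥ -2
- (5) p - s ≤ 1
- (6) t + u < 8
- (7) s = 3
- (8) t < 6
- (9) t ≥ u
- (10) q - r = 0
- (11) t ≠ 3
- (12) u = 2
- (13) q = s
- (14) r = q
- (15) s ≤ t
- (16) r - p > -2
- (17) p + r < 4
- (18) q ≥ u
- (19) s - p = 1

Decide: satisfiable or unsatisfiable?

Constraint 12 fixes u = 2 and constraint 7 fixes s = 3. Constraints 1, 13, and 14 give u = r = q = s, so u = s. But 2 ≠ 3 — contradiction.

Unsatisfiable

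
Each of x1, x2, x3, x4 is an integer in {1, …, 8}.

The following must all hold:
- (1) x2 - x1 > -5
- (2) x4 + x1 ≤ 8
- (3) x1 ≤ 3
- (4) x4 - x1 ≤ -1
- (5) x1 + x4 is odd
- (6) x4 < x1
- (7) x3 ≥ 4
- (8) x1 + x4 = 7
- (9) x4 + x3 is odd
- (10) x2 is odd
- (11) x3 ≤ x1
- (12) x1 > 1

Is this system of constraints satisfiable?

From constraint 7: x3 ≥ 4. From constraints 3 and 11: x3 ≤ x1 and x1 ≤ 3, so x3 ≤ 3. But 3 < 4, so no value of x3 works.

Unsatisfiable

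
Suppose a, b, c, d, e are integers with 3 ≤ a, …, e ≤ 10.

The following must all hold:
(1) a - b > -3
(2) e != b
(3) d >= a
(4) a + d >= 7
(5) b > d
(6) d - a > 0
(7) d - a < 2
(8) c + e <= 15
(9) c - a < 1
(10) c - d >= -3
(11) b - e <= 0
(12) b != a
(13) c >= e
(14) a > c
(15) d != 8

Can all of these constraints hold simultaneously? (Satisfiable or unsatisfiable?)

Constraints 5, 6, 11, 13, and 14 give c < a, a < d, d < b, b ≤ e, e ≤ c. Chaining: c < a < d < b ≤ e ≤ c, which forces c < c — impossible.

Unsatisfiable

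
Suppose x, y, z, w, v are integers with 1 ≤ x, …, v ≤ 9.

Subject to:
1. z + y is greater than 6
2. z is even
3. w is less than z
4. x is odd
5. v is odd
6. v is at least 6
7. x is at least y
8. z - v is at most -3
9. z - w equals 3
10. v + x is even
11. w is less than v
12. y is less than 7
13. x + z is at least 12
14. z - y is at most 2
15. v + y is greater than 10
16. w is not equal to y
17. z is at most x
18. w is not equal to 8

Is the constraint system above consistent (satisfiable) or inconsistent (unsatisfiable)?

Satisfiable

The assignment x = 9, y = 3, z = 4, w = 1, v = 9 works:
  constraint 1 holds since z + y = 7.
  constraint 8 holds since z - v = -5.
The rest check out directly.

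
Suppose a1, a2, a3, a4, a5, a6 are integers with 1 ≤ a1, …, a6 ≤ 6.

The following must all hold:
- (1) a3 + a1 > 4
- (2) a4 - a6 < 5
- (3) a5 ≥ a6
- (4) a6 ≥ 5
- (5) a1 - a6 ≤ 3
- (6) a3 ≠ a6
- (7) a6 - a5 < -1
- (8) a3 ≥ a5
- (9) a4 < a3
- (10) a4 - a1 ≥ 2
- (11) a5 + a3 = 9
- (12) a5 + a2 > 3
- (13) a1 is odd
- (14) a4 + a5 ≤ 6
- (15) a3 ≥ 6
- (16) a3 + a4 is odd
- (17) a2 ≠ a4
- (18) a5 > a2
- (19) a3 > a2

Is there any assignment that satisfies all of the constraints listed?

Unsatisfiable

From constraints 3 and 4: a5 ≥ a6 ≥ 5. From constraint 15: a3 ≥ 6. Hence a5 + a3 ≥ 11. But constraint 11 requires a5 + a3 = 9, and 9 < 11. Contradiction.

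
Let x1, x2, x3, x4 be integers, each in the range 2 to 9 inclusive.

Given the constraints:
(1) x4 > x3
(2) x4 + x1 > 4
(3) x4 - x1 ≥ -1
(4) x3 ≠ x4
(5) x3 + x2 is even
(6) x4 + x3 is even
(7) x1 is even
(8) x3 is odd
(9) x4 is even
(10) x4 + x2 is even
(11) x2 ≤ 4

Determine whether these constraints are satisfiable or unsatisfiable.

Unsatisfiable

Constraint 9 makes x4 even and constraint 8 makes x3 odd, so x4 + x3 must be odd. Constraint 6 says x4 + x3 is even — contradiction.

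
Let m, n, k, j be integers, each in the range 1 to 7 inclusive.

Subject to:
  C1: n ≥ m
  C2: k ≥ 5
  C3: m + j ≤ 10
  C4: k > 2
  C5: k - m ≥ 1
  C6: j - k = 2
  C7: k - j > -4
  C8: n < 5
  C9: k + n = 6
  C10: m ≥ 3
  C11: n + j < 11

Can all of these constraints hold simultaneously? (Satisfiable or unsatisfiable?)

From constraint 2: k ≥ 5. From constraints 1 and 10: n ≥ m ≥ 3. Hence k + n ≥ 8. But constraint 9 requires k + n = 6, and 6 < 8. Contradiction.

Unsatisfiable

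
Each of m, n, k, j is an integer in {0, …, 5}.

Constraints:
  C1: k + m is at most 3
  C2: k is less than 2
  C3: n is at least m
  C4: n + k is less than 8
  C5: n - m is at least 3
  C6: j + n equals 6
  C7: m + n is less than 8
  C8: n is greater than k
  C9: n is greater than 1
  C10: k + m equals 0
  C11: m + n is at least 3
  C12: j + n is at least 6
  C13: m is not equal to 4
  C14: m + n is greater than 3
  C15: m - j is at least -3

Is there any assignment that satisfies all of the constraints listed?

Satisfiable

Setting (m, n, k, j) = (0, 5, 0, 1) satisfies everything: constraint 1: k + m = 0; constraint 4: n + k = 5, and the others follow.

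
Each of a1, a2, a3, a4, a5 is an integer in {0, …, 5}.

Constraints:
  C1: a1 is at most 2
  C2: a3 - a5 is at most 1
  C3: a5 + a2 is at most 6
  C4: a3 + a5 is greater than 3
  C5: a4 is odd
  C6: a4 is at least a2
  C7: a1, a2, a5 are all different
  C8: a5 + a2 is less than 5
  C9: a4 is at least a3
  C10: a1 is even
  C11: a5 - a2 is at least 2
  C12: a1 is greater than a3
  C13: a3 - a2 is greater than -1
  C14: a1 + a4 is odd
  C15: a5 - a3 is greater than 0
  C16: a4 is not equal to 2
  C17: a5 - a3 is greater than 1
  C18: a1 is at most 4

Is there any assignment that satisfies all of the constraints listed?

Satisfiable

Take a1 = 2, a2 = 1, a3 = 1, a4 = 5, a5 = 3. Then constraint 2: a3 - a5 = -2; constraint 3: a5 + a2 = 4, and every other listed constraint is also met.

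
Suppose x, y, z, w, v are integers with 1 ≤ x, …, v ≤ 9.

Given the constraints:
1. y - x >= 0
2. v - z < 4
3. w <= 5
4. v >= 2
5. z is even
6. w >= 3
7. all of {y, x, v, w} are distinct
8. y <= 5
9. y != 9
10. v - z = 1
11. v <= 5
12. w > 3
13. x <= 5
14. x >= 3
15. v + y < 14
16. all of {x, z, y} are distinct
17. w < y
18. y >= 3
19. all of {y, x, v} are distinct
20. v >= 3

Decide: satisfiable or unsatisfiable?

Constraints 3, 6, 8, 11, 13, 14, 18, and 20 confine each of y, x, v, w to the 3 values {3, …, 5}.
Constraint 7 requires all 4 of them to be distinct, but only 3 values are available — impossible by the pigeonhole principle.

Unsatisfiable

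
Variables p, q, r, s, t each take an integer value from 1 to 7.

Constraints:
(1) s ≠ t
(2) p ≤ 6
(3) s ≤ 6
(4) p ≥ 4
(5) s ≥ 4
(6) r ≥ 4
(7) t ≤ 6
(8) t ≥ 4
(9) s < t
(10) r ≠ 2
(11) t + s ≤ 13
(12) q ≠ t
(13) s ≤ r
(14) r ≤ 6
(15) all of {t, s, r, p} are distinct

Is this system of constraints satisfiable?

Constraints 2, 3, 4, 5, 6, 7, 8, and 14 confine each of t, s, r, p to the 3 values {4, …, 6}.
Constraint 15 requires all 4 of them to be distinct, but only 3 values are available — impossible by the pigeonhole principle.

Unsatisfiable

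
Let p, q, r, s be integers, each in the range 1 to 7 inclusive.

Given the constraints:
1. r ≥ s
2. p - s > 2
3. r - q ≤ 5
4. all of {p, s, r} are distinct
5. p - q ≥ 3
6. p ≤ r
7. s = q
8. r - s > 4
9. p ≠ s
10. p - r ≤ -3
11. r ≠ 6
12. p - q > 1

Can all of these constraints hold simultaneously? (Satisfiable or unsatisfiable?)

Unsatisfiable

Constraints 3, 5, and 10 give r − p ≥ 3, p − q ≥ 3, q − r ≥ -5.
Adding all 3 inequalities: the left sides telescope to 0, and the right sides sum to 3 + 3 + (-5) = 1. So 0 ≥ 1, which is false.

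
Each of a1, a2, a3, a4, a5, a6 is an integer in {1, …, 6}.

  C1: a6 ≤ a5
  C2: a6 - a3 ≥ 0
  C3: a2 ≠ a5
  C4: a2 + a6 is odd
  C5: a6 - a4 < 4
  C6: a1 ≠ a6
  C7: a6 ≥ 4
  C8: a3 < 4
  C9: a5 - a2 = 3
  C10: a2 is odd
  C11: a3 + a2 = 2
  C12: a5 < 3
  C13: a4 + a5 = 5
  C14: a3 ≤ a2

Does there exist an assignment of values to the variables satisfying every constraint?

Unsatisfiable

From constraints 1 and 7: a5 ≥ a6 and a6 ≥ 4, so a5 ≥ 4. From constraint 12: a5 ≤ 2. But 2 < 4, so no value of a5 works.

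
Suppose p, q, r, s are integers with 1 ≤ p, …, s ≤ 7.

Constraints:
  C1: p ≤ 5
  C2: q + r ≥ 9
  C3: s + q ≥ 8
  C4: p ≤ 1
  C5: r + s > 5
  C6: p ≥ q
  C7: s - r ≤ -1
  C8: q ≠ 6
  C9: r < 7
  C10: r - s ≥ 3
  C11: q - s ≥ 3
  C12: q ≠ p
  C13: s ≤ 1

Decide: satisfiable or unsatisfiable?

From constraint 13: s ≤ 1. From constraints 1 and 6: q ≤ p ≤ 5. Hence s + q ≤ 6. But constraint 3 requires s + q ≥ 8, and 8 > 6. Contradiction.

Unsatisfiable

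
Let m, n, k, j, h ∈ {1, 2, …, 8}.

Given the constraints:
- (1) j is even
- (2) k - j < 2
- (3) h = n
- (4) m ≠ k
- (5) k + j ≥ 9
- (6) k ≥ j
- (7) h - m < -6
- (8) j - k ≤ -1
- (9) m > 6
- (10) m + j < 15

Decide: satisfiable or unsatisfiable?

Satisfiable

Try m = 8, n = 1, k = 5, j = 4, h = 1.
Check constraint 2: k - j = 1; constraint 5: k + j = 9; constraint 7: h - m = -7. The remaining constraints are straightforward to verify.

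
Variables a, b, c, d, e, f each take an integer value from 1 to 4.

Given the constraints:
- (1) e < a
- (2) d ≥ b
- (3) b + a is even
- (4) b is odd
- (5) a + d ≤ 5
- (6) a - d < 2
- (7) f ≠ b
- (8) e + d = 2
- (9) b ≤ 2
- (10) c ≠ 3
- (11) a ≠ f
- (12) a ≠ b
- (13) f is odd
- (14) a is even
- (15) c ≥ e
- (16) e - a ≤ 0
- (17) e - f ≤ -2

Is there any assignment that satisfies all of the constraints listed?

Unsatisfiable

Constraint 4 makes b odd and constraint 14 makes a even, so b + a must be odd. Constraint 3 says b + a is even — contradiction.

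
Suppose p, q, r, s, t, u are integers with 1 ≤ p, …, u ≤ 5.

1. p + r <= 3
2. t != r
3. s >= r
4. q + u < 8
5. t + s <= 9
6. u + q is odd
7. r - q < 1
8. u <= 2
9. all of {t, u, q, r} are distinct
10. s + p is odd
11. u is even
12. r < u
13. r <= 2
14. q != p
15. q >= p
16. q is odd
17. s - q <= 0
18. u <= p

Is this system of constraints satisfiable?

Setting (p, q, r, s, t, u) = (2, 3, 1, 1, 5, 2) satisfies everything: constraint 1: p + r = 3; constraint 4: q + u = 5; constraint 5: t + s = 6, and the others follow.

Satisfiable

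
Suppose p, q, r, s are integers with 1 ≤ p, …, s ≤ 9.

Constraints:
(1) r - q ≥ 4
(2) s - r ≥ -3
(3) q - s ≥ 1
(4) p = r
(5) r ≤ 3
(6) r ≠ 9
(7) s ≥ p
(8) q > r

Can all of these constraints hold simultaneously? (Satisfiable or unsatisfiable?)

Unsatisfiable

Constraints 1, 2, and 3 give s − r ≥ -3, r − q ≥ 4, q − s ≥ 1.
Adding all 3 inequalities: the left sides telescope to 0, and the right sides sum to (-3) + 4 + 1 = 2. So 0 ≥ 2, which is false.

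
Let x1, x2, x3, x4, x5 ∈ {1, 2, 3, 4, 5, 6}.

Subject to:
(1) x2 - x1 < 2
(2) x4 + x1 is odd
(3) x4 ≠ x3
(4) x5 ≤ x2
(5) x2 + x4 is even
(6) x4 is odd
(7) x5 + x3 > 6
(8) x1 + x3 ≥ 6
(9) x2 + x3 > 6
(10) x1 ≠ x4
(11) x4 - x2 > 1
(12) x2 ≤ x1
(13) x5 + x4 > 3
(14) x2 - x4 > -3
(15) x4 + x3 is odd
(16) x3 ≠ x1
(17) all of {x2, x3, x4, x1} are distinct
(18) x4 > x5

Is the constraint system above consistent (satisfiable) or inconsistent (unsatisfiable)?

Satisfiable

Take x1 = 2, x2 = 1, x3 = 6, x4 = 3, x5 = 1. Then constraint 1: x2 - x1 = -1; constraint 7: x5 + x3 = 7, and every other listed constraint is also met.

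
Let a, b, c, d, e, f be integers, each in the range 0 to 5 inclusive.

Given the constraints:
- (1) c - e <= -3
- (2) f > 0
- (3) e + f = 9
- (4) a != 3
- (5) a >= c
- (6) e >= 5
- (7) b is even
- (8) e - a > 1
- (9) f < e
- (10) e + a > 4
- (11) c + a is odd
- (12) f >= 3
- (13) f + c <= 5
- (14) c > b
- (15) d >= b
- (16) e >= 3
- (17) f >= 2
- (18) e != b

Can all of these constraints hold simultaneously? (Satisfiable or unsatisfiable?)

Satisfiable

Try a = 2, b = 0, c = 1, d = 3, e = 5, f = 4.
Check constraint 1: c - e = -4; constraint 3: e + f = 9. The remaining constraints are straightforward to verify.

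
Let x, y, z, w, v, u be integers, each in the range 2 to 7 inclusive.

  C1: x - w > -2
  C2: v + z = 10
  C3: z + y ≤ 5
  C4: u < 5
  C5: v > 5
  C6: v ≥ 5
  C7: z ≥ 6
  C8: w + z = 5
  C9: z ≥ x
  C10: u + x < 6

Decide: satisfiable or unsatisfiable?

Unsatisfiable

From constraint 6: v ≥ 5. From constraint 7: z ≥ 6. Hence v + z ≥ 11. But constraint 2 requires v + z = 10, and 10 < 11. Contradiction.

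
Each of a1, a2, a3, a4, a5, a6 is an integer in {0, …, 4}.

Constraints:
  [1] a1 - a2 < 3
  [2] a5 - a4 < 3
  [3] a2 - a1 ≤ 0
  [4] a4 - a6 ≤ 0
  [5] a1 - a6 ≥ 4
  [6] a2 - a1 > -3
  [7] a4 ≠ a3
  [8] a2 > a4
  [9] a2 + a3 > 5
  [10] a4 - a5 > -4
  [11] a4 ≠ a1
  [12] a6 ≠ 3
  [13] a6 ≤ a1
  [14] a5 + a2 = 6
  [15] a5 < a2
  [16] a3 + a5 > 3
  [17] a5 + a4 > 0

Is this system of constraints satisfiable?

Satisfiable

Try a1 = 4, a2 = 4, a3 = 4, a4 = 0, a5 = 2, a6 = 0.
Check constraint 1: a1 - a2 = 0; constraint 2: a5 - a4 = 2. The remaining constraints are straightforward to verify.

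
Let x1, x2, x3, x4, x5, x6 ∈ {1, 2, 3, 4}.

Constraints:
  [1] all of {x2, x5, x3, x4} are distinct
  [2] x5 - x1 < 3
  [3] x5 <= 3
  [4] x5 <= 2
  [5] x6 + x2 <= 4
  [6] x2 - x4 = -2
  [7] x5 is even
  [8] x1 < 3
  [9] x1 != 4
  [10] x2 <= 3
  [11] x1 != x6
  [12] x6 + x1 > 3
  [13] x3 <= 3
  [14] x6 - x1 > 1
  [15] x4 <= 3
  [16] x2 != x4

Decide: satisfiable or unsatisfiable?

Unsatisfiable

Constraints 3, 10, 13, and 15 confine each of x2, x5, x3, x4 to the 3 values {1, …, 3} (the domain already gives each ≥ 1).
Constraint 1 requires all 4 of them to be distinct, but only 3 values are available — impossible by the pigeonhole principle.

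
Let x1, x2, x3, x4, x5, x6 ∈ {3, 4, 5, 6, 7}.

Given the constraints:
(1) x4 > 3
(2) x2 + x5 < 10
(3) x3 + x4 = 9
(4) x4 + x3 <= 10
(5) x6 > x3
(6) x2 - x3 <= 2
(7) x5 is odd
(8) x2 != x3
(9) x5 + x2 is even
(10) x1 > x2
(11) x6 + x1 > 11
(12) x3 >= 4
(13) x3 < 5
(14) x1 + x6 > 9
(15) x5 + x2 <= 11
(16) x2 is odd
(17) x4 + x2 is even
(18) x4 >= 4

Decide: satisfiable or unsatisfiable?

Satisfiable

Try x1 = 5, x2 = 3, x3 = 4, x4 = 5, x5 = 5, x6 = 7.
Check constraint 2: x2 + x5 = 8; constraint 3: x3 + x4 = 9; constraint 4: x4 + x3 = 9. The remaining constraints are straightforward to verify.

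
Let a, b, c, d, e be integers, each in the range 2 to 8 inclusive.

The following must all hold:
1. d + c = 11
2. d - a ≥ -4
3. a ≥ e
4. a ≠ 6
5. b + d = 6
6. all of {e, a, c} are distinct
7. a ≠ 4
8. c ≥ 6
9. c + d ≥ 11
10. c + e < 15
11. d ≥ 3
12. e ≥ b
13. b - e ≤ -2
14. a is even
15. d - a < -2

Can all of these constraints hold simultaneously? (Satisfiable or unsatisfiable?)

Satisfiable

One satisfying assignment is a = 8, b = 2, c = 7, d = 4, e = 5.
For the less obvious constraints — constraint 1: d + c = 11; constraint 2: d - a = -4; constraint 5: b + d = 6 — and the others hold by inspection.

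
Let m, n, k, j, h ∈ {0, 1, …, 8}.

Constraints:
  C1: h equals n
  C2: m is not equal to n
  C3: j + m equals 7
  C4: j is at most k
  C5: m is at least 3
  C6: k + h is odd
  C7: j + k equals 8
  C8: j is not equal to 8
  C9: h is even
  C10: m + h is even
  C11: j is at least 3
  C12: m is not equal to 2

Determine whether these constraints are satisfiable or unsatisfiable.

Satisfiable

Setting (m, n, k, j, h) = (4, 0, 5, 3, 0) satisfies everything: constraint 3: j + m = 7; constraint 7: j + k = 8, and the others follow.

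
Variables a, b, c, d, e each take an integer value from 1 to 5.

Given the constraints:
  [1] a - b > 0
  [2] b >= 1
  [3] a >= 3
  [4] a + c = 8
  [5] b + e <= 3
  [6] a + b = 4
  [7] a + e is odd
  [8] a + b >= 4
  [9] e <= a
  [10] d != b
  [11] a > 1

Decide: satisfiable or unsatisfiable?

The assignment a = 3, b = 1, c = 5, d = 5, e = 2 works:
  constraint 1 holds since a - b = 2.
  constraint 4 holds since a + c = 8.
  constraint 5 holds since b + e = 3.
The rest check out directly.

Satisfiable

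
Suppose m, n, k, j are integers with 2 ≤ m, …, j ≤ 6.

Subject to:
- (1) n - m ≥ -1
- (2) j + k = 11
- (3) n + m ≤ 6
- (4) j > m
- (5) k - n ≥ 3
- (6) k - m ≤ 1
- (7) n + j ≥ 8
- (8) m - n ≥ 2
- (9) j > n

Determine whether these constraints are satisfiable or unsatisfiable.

Unsatisfiable

Constraints 1, 5, and 6 give k − n ≥ 3, n − m ≥ -1, m − k ≥ -1.
Adding all 3 inequalities: the left sides telescope to 0, and the right sides sum to 3 + (-1) + (-1) = 1. So 0 ≥ 1, which is false.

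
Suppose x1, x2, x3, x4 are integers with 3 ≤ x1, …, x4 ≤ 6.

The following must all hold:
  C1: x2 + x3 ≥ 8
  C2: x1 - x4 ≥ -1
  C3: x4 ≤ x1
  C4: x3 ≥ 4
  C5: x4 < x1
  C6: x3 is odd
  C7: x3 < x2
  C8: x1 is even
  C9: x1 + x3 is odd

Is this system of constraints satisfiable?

Take x1 = 6, x2 = 6, x3 = 5, x4 = 5. Then constraint 1: x2 + x3 = 11; constraint 2: x1 - x4 = 1; constraint 6: x3 = 5 is odd, and every other listed constraint is also met.

Satisfiable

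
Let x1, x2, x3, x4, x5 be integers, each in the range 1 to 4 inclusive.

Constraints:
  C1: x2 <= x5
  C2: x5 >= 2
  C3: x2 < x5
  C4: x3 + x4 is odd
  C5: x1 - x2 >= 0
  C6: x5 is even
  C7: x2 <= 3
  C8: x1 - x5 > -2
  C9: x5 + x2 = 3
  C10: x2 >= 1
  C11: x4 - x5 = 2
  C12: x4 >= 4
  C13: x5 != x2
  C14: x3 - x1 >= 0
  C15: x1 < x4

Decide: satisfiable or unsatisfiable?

Satisfiable

The assignment x1 = 1, x2 = 1, x3 = 3, x4 = 4, x5 = 2 works:
  constraint 5 holds since x1 - x2 = 0.
  constraint 8 holds since x1 - x5 = -1.
  constraint 9 holds since x5 + x2 = 3.
The rest check out directly.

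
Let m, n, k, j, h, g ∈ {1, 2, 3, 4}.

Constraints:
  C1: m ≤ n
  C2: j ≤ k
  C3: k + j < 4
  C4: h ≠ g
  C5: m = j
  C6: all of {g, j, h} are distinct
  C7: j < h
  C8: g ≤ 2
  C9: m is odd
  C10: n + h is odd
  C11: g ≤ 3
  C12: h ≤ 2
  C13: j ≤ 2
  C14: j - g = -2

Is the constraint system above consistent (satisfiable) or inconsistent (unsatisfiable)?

Constraints 8, 12, and 13 confine each of g, j, h to the 2 values {1, 2} (the domain already gives each ≥ 1).
Constraint 6 requires all 3 of them to be distinct, but only 2 values are available — impossible by the pigeonhole principle.

Unsatisfiable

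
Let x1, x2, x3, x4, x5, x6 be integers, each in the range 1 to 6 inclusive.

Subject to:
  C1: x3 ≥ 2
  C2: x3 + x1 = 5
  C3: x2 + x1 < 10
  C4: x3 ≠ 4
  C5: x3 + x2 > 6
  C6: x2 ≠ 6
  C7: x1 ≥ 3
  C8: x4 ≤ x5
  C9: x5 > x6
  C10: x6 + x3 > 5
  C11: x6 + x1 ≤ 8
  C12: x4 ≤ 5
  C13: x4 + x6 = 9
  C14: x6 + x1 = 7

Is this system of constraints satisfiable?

Satisfiable

Setting (x1, x2, x3, x4, x5, x6) = (3, 5, 2, 5, 6, 4) satisfies everything: constraint 2: x3 + x1 = 5; constraint 3: x2 + x1 = 8; constraint 5: x3 + x2 = 7, and the others follow.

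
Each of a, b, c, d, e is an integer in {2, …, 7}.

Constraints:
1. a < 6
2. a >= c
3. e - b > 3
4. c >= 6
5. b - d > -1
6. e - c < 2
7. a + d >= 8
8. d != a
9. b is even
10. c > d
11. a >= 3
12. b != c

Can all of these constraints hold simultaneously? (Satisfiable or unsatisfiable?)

Unsatisfiable

From constraints 2 and 4: a ≥ c and c ≥ 6, so a ≥ 6. From constraint 1: a ≤ 5. But 5 < 6, so no value of a works.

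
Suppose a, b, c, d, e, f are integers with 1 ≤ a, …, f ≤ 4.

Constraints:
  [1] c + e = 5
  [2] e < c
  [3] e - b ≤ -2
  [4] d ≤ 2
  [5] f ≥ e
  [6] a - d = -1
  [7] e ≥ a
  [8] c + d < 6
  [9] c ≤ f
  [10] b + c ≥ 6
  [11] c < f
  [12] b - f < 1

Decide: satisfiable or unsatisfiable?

Try a = 1, b = 4, c = 3, d = 2, e = 2, f = 4.
Check constraint 1: c + e = 5; constraint 3: e - b = -2; constraint 6: a - d = -1. The remaining constraints are straightforward to verify.

Satisfiable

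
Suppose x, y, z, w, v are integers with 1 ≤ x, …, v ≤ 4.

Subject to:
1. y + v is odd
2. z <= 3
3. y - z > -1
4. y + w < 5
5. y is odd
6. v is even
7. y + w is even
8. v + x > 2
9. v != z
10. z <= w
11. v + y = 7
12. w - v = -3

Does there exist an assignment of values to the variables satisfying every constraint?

Satisfiable

Try x = 1, y = 3, z = 1, w = 1, v = 4.
Check constraint 3: y - z = 2; constraint 4: y + w = 4; constraint 8: v + x = 5. The remaining constraints are straightforward to verify.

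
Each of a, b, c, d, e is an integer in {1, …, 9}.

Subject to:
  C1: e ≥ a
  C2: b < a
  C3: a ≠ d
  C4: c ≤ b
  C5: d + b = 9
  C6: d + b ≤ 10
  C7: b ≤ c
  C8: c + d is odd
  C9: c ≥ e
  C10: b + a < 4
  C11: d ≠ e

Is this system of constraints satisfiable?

Constraints 1, 2, 4, and 9 give a ≤ e, e ≤ c, c ≤ b, b < a. Chaining: a ≤ e ≤ c ≤ b < a, which forces a < a — impossible.

Unsatisfiable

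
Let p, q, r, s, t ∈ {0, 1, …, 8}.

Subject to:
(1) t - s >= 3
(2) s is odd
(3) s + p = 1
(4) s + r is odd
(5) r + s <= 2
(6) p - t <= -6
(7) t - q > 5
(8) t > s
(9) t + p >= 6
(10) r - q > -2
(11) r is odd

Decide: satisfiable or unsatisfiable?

Unsatisfiable

Constraint 2 makes s odd and constraint 11 makes r odd, so s + r must be even. Constraint 4 says s + r is odd — contradiction.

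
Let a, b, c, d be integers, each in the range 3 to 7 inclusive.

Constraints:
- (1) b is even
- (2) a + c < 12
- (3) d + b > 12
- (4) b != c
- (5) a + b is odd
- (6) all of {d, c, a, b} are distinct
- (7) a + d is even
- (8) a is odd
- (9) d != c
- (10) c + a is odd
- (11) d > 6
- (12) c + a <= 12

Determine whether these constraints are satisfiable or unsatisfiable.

Satisfiable

The assignment a = 5, b = 6, c = 4, d = 7 works:
  constraint 2 holds since a + c = 9.
  constraint 3 holds since d + b = 13.
  constraint 12 holds since c + a = 9.
The rest check out directly.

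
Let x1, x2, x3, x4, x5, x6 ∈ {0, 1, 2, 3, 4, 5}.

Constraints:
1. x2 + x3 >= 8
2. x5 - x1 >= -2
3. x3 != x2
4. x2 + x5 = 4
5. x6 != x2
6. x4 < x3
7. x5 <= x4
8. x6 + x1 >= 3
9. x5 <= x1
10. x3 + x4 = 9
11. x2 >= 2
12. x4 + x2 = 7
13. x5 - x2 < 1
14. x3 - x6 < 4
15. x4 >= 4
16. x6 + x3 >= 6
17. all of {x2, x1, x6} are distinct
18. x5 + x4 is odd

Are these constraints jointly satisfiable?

One satisfying assignment is x1 = 2, x2 = 3, x3 = 5, x4 = 4, x5 = 1, x6 = 4.
For the less obvious constraints — constraint 1: x2 + x3 = 8; constraint 2: x5 - x1 = -1 — and the others hold by inspection.

Satisfiable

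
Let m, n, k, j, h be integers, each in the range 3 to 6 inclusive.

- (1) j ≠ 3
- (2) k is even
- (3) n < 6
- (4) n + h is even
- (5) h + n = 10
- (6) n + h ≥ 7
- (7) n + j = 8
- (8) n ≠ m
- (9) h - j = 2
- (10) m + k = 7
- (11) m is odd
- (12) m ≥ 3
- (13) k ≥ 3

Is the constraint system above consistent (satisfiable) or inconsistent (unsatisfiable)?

Setting (m, n, k, j, h) = (3, 4, 4, 4, 6) satisfies everything: constraint 5: h + n = 10; constraint 6: n + h = 10; constraint 7: n + j = 8, and the others follow.

Satisfiable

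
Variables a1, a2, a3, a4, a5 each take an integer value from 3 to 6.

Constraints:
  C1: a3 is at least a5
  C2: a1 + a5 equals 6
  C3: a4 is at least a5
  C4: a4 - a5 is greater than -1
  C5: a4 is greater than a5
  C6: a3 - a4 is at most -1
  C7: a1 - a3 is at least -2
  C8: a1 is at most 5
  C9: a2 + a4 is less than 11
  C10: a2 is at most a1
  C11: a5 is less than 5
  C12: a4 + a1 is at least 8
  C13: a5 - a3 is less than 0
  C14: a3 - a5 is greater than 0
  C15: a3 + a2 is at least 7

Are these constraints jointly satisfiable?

Satisfiable

Take a1 = 3, a2 = 3, a3 = 4, a4 = 5, a5 = 3. Then constraint 2: a1 + a5 = 6; constraint 4: a4 - a5 = 2; constraint 6: a3 - a4 = -1, and every other listed constraint is also met.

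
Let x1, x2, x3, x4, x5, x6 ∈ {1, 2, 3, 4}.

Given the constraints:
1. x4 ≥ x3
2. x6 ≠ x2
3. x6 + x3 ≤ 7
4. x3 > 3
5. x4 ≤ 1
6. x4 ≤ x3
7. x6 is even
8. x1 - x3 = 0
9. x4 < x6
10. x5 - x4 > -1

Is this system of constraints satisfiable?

From constraint 4: x3 ≥ 4. From constraints 1 and 5: x3 ≤ x4 and x4 ≤ 1, so x3 ≤ 1. But 1 < 4, so no value of x3 works.

Unsatisfiable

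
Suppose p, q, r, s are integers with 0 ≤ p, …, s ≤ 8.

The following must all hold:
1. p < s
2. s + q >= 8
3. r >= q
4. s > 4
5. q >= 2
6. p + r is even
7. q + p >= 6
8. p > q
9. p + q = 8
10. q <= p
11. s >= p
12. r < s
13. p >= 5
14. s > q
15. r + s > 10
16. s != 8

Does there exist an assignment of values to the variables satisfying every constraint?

Satisfiable

Try p = 5, q = 3, r = 5, s = 7.
Check constraint 2: s + q = 10; constraint 7: q + p = 8; constraint 9: p + q = 8. The remaining constraints are straightforward to verify.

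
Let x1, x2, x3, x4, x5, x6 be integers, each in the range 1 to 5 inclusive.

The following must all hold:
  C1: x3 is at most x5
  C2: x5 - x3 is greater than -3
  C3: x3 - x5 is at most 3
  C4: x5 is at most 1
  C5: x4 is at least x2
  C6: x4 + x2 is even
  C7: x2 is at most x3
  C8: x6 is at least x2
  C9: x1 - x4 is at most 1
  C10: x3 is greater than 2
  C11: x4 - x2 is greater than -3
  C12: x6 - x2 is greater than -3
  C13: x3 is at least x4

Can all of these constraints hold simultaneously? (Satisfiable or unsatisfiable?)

From constraint 10: x3 ≥ 3. From constraints 1 and 4: x3 ≤ x5 and x5 ≤ 1, so x3 ≤ 1. But 1 < 3, so no value of x3 works.

Unsatisfiable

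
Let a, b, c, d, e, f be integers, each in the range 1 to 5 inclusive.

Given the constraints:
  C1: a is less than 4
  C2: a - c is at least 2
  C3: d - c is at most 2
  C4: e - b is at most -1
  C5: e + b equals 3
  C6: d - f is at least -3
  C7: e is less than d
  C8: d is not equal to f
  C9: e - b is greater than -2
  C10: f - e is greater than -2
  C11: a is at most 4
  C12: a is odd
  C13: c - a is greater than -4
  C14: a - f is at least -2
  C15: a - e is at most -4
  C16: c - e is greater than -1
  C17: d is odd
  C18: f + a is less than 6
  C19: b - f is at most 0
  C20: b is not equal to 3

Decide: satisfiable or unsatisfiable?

Unsatisfiable

Constraints 2, 3, 4, 6, 15, and 19 give a − c ≥ 2, c − d ≥ -2, d − f ≥ -3, f − b ≥ 0, b − e ≥ 1, e − a ≥ 4.
Adding all 6 inequalities: the left sides telescope to 0, and the right sides sum to 2 + (-2) + (-3) + 0 + 1 + 4 = 2. So 0 ≥ 2, which is false.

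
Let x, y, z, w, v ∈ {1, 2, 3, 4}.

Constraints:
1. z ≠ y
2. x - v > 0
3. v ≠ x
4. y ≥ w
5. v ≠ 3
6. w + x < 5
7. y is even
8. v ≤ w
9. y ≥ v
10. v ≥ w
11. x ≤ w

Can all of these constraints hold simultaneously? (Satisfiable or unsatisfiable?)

Constraints 2, 10, and 11 give v < x, x ≤ w, w ≤ v. Chaining: v < x ≤ w ≤ v, which forces v < v — impossible.

Unsatisfiable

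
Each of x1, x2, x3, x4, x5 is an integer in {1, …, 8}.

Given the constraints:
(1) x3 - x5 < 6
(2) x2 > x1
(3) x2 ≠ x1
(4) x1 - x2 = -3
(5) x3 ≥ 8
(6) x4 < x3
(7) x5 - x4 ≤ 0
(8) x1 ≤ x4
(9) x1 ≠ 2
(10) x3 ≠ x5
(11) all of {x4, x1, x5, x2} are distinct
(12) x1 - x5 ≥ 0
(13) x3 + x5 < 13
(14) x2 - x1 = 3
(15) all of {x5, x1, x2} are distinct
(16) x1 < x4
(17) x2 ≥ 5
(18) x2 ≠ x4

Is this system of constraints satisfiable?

The assignment x1 = 4, x2 = 7, x3 = 8, x4 = 5, x5 = 3 works:
  constraint 1 holds since x3 - x5 = 5.
  constraint 4 holds since x1 - x2 = -3.
  constraint 7 holds since x5 - x4 = -2.
The rest check out directly.

Satisfiable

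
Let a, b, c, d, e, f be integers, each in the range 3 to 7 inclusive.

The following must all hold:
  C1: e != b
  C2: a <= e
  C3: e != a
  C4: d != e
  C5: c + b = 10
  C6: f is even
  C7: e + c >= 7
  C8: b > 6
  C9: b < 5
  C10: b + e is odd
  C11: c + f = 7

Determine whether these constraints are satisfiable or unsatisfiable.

From constraint 8: b ≥ 7. From constraint 9: b ≤ 4. But 4 < 7, so no value of b works.

Unsatisfiable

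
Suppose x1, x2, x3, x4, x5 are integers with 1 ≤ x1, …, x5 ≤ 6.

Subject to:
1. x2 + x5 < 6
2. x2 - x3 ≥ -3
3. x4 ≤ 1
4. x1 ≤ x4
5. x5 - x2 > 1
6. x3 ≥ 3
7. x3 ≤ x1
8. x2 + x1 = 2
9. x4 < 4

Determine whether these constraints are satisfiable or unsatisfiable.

From constraints 6 and 7: x1 ≥ x3 and x3 ≥ 3, so x1 ≥ 3. From constraints 3 and 4: x1 ≤ x4 and x4 ≤ 1, so x1 ≤ 1. But 1 < 3, so no value of x1 works.

Unsatisfiable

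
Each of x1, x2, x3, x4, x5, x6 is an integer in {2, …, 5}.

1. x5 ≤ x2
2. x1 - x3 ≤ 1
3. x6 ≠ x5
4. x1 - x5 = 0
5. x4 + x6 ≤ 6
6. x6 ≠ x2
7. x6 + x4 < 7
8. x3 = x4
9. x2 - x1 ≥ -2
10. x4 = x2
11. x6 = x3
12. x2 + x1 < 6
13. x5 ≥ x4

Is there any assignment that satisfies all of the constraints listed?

From constraints 8, 10, and 11, x6 = x3 = x4 = x2, so x6 = x2. But constraint 6 says x6 ≠ x2. Contradiction.

Unsatisfiable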